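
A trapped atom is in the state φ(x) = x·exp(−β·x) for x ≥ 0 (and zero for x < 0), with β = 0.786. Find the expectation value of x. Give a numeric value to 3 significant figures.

1.91

⟨x⟩ = ∫ x·|φ|² dx / ∫|φ|² dx (integrals over the domain).
Every integrand reduces to terms xʲ·e^(−2βx) on [0, ∞); use ∫₀^∞ xʲ·e^(−2βx) dx = j!/(2β)^(j+1).
State is unnormalized: ∫|φ|² dx = 0.51484, and ∫φ*·x·φ dx = 0.98252, so ⟨x⟩ = 0.98252 / 0.51484.
⟨x⟩ = 1.9084.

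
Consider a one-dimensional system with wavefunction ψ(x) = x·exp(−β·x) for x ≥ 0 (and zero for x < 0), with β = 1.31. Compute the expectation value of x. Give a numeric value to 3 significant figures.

1.15

⟨x⟩ = ∫ x·|ψ|² dx / ∫|ψ|² dx (integrals over the domain).
Every integrand reduces to terms xʲ·e^(−2βx) on [0, ∞); use ∫₀^∞ xʲ·e^(−2βx) dx = j!/(2β)^(j+1).
State is unnormalized: ∫|ψ|² dx = 0.11121, and ∫ψ*·x·ψ dx = 0.12733, so ⟨x⟩ = 0.12733 / 0.11121.
⟨x⟩ = 1.1450.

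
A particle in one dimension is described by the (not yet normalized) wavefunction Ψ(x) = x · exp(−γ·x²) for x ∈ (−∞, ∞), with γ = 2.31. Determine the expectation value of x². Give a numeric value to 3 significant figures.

0.325

⟨x²⟩ = ∫ x²·|Ψ|² dx / ∫|Ψ|² dx (integrals over the domain).
Expand each integrand as polynomial × e^(−2γx²) and use ∫x^(2j)·e^(−2γx²) dx = (2j−1)!!/(4γ)^j · √(π/(2γ)), odd powers → 0; here √(π/(2γ)) = 0.82462.
State is unnormalized: ∫|Ψ|² dx = 0.089245, and ∫Ψ*·x²·Ψ dx = 0.028976, so ⟨x²⟩ = 0.028976 / 0.089245.
⟨x²⟩ = 0.32468.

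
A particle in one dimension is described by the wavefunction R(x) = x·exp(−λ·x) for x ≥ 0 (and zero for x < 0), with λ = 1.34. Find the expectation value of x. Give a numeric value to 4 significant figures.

⟨x⟩ = ∫ x·|R|² dx / ∫|R|² dx (integrals over the domain).
Every integrand reduces to terms xʲ·e^(−2λx) on [0, ∞); use ∫₀^∞ xʲ·e^(−2λx) dx = j!/(2λ)^(j+1).
State is unnormalized: ∫|R|² dx = 0.10390, and ∫R*·x·R dx = 0.11631, so ⟨x⟩ = 0.11631 / 0.10390.
⟨x⟩ = 1.1194.

1.119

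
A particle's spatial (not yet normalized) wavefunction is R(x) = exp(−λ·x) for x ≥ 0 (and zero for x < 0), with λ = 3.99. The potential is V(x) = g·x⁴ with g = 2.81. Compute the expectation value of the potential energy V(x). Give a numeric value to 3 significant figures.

⟨V⟩ = ∫ V(x)·|R|² dx / ∫|R|² dx.
Every integrand reduces to terms xʲ·e^(−2λx) on [0, ∞); use ∫₀^∞ xʲ·e^(−2λx) dx = j!/(2λ)^(j+1).
State is unnormalized: ∫|R|² dx = 0.12531, and ∫R*·V(x)·R dx = 0.0020840, so ⟨V⟩ = 0.0020840 / 0.12531.
⟨V⟩ = 0.016631.

0.0166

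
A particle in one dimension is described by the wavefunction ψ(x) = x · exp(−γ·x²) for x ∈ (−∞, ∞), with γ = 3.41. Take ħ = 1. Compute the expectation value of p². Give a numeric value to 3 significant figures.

p² ψ = −ħ² d²ψ/dx²; ⟨p²⟩ = −ħ² ∫ ψ*·ψ'' dx / ∫|ψ|² dx.
Expand each integrand as polynomial × e^(−2γx²) and use ∫x^(2j)·e^(−2γx²) dx = (2j−1)!!/(4γ)^j · √(π/(2γ)), odd powers → 0; here √(π/(2γ)) = 0.67871. Differentiate with the product rule, d/dx e^(−γx²) = −2γx·e^(−γx²).
State is unnormalized: ∫|ψ|² dx = 0.049759, and ∫ψ*·(−ħ² ψ'') dx = 0.50903, so ⟨p²⟩ = 0.50903 / 0.049759.
⟨p²⟩ = 10.230.

10.2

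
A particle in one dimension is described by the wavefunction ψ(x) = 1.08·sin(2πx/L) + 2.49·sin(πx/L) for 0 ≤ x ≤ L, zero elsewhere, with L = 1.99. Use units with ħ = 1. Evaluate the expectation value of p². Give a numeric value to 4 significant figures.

p² ψ = −ħ² d²ψ/dx²; ⟨p²⟩ = −ħ² ∫ ψ*·ψ'' dx / ∫|ψ|² dx.
d²/dx² sin(jπx/L) = −(jπ/L)²·sin(jπx/L); on 0 ≤ x ≤ L, ∫sin²(jπx/L) dx = L/2 and ∫sin(jπx/L)·sin(lπx/L) dx = 0 for j ≠ l, so only diagonal terms survive in ∫|ψ|² and ∫ψ·ψ″; ∫ψ·ψ′ dx = [ψ²/2] between the walls = 0.
State is unnormalized: ∫|ψ|² dx = 7.3297, and ∫ψ*·(−ħ² ψ'') dx = 26.945, so ⟨p²⟩ = 26.945 / 7.3297.
⟨p²⟩ = 3.6761.

3.676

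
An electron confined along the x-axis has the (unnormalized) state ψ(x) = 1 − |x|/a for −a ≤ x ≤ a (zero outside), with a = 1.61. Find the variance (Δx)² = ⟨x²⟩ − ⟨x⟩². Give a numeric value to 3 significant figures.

0.259

Compute ⟨x⟩ and ⟨x²⟩ separately, then (Δx)² = ⟨x²⟩ − ⟨x⟩².
ψ is even, so ∫ over [−a, a] = 2∫₀ᵃ with ψ = 1 − x/a there: ∫₀ᵃ (1 − x/a)² dx = a/3, ∫₀ᵃ x²(1 − x/a)² dx = a³/30, ∫₀ᵃ x⁴(1 − x/a)² dx = a⁵/105.
Normalization: ∫|ψ|² dx = 1.0733.
⟨x⟩ = 0.0000 and ⟨x²⟩ = 0.25921.
(Δx)² = 0.25921 − (0.0000)² = 0.25921.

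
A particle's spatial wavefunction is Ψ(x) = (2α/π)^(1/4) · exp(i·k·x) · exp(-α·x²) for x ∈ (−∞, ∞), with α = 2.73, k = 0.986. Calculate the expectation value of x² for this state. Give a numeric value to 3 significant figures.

⟨x²⟩ = ∫ x²·|Ψ|² dx (integrals over the domain).
Gaussian moments: ∫x^(2j)·e^(−2αx²) dx = (2j−1)!!/(4α)^j · √(π/(2α)), odd powers integrate to 0; here √(π/(2α)) = 0.75854.
⟨x²⟩ = 0.091575.

0.0916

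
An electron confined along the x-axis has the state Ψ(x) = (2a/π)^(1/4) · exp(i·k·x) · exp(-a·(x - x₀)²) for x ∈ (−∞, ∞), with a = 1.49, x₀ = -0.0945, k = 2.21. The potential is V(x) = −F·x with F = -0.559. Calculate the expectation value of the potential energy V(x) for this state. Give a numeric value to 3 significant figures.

-0.0528

⟨V⟩ = ∫ V(x)·|Ψ|² dx.
Gaussian moments (u = x − x₀): ∫u^(2j)·e^(−2au²) du = (2j−1)!!/(4a)^j · √(π/(2a)), odd powers integrate to 0; here √(π/(2a)) = 1.0268.
⟨V⟩ = -0.052826.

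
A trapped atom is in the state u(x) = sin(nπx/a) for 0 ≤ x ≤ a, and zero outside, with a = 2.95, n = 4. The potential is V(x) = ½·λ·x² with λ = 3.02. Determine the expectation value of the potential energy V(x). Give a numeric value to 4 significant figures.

4.339

⟨V⟩ = ∫ V(x)·|u|² dx / ∫|u|² dx.
With sin²θ = (1 − cos2θ)/2 on 0 ≤ x ≤ a: ∫sin²(nπx/a) dx = a/2, ∫x·sin²(nπx/a) dx = a²/4, ∫x²·sin²(nπx/a) dx = a³·(1/6 − 1/(4n²π²)); higher powers xᵏ the same way, integrating xᵏ·cos(2nπx/a) by parts.
State is unnormalized: ∫|u|² dx = 1.4750, and ∫u*·V(x)·u dx = 6.3995, so ⟨V⟩ = 6.3995 / 1.4750.
⟨V⟩ = 4.3387.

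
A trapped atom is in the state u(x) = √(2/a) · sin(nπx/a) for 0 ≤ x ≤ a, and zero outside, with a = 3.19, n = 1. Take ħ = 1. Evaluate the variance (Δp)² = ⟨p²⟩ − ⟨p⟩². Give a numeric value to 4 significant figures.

Compute ⟨p⟩ and ⟨p²⟩ separately; (Δp)² = ⟨p²⟩ − ⟨p⟩².
d/dx sin(nπx/a) = (nπ/a)·cos(nπx/a) and d²/dx² sin(nπx/a) = −(nπ/a)²·sin(nπx/a); on 0 ≤ x ≤ a, ∫sin²(nπx/a) dx = a/2 and ∫sin(nπx/a)·cos(nπx/a) dx = 0.
⟨p⟩ = 0.0000 and ⟨p²⟩ = 0.96988.
(Δp)² = 0.96988 − (0.0000)² = 0.96988.

0.9699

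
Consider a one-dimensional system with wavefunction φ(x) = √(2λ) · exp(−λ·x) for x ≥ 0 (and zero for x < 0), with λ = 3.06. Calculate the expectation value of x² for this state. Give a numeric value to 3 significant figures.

0.0534

⟨x²⟩ = ∫ x²·|φ|² dx (integrals over the domain).
Every integrand reduces to terms xʲ·e^(−2λx) on [0, ∞); use ∫₀^∞ xʲ·e^(−2λx) dx = j!/(2λ)^(j+1).
⟨x²⟩ = 0.053398.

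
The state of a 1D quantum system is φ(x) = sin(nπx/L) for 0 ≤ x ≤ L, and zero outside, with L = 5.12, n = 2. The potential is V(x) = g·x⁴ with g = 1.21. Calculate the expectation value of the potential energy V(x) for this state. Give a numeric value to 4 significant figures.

146.0

⟨V⟩ = ∫ V(x)·|φ|² dx / ∫|φ|² dx.
With sin²θ = (1 − cos2θ)/2 on 0 ≤ x ≤ L: ∫sin²(nπx/L) dx = L/2, ∫x·sin²(nπx/L) dx = L²/4, ∫x²·sin²(nπx/L) dx = L³·(1/6 − 1/(4n²π²)); higher powers xᵏ the same way, integrating xᵏ·cos(2nπx/L) by parts.
State is unnormalized: ∫|φ|² dx = 2.5600, and ∫φ*·V(x)·φ dx = 373.86, so ⟨V⟩ = 373.86 / 2.5600.
⟨V⟩ = 146.04.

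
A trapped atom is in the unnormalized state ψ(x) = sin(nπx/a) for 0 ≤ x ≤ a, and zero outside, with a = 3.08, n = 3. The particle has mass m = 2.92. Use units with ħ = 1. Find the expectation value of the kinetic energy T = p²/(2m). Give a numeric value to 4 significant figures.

1.603

T = −(ħ²/2m) d²/dx², so ⟨T⟩ = −(ħ²/2m) ∫ ψ*·ψ'' dx / ∫|ψ|² dx; with m = 2.92.
d/dx sin(nπx/a) = (nπ/a)·cos(nπx/a) and d²/dx² sin(nπx/a) = −(nπ/a)²·sin(nπx/a); on 0 ≤ x ≤ a, ∫sin²(nπx/a) dx = a/2 and ∫sin(nπx/a)·cos(nπx/a) dx = 0.
State is unnormalized: ∫|ψ|² dx = 1.5400, and ∫ψ*·(−ħ²/2m · ψ'') dx = 2.4692, so ⟨T⟩ = 2.4692 / 1.5400.
⟨T⟩ = 1.6033.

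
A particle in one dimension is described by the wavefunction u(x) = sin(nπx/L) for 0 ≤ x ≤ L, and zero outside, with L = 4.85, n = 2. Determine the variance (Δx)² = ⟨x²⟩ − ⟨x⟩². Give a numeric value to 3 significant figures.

Compute ⟨x⟩ and ⟨x²⟩ separately, then (Δx)² = ⟨x²⟩ − ⟨x⟩².
With sin²θ = (1 − cos2θ)/2 on 0 ≤ x ≤ L: ∫sin²(nπx/L) dx = L/2, ∫x·sin²(nπx/L) dx = L²/4, ∫x²·sin²(nπx/L) dx = L³·(1/6 − 1/(4n²π²)); higher powers xᵏ the same way, integrating xᵏ·cos(2nπx/L) by parts.
Normalization: ∫|u|² dx = 2.4250.
⟨x⟩ = 2.4250 and ⟨x²⟩ = 7.5429.
(Δx)² = 7.5429 − (2.4250)² = 1.6623.

1.66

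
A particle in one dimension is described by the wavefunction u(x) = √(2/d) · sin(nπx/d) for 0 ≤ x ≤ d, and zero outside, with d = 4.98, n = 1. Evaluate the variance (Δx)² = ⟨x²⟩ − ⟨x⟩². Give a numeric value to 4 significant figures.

Compute ⟨x⟩ and ⟨x²⟩ separately, then (Δx)² = ⟨x²⟩ − ⟨x⟩².
With sin²θ = (1 − cos2θ)/2 on 0 ≤ x ≤ d: ∫sin²(nπx/d) dx = d/2, ∫x·sin²(nπx/d) dx = d²/4, ∫x²·sin²(nπx/d) dx = d³·(1/6 − 1/(4n²π²)); higher powers xᵏ the same way, integrating xᵏ·cos(2nπx/d) by parts.
⟨x⟩ = 2.4900 and ⟨x²⟩ = 7.0104.
(Δx)² = 7.0104 − (2.4900)² = 0.81030.

0.8103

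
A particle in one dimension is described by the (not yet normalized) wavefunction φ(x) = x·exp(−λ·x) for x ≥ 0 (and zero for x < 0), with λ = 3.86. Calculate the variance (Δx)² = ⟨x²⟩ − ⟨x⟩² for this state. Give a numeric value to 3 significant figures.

Compute ⟨x⟩ and ⟨x²⟩ separately, then (Δx)² = ⟨x²⟩ − ⟨x⟩².
Every integrand reduces to terms xʲ·e^(−2λx) on [0, ∞); use ∫₀^∞ xʲ·e^(−2λx) dx = j!/(2λ)^(j+1).
Normalization: ∫|φ|² dx = 0.0043469.
⟨x⟩ = 0.38860 and ⟨x²⟩ = 0.20135.
(Δx)² = 0.20135 − (0.38860)² = 0.050337.

0.0503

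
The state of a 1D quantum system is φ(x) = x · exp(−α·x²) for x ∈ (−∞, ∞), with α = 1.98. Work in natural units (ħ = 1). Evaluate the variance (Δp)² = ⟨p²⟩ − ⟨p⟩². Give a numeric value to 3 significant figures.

5.94

Compute ⟨p⟩ and ⟨p²⟩ separately; (Δp)² = ⟨p²⟩ − ⟨p⟩².
Expand each integrand as polynomial × e^(−2αx²) and use ∫x^(2j)·e^(−2αx²) dx = (2j−1)!!/(4α)^j · √(π/(2α)), odd powers → 0; here √(π/(2α)) = 0.89069. Differentiate with the product rule, d/dx e^(−αx²) = −2αx·e^(−αx²).
Normalization: ∫|φ|² dx = 0.11246.
⟨p⟩ = 0.0000 and ⟨p²⟩ = 5.9400.
(Δp)² = 5.9400 − (0.0000)² = 5.9400.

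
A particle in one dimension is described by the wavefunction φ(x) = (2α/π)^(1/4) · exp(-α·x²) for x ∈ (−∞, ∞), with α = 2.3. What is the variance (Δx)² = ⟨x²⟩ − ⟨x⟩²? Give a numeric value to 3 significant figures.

0.109

Compute ⟨x⟩ and ⟨x²⟩ separately, then (Δx)² = ⟨x²⟩ − ⟨x⟩².
Gaussian moments: ∫x^(2j)·e^(−2αx²) dx = (2j−1)!!/(4α)^j · √(π/(2α)), odd powers integrate to 0; here √(π/(2α)) = 0.82641.
⟨x⟩ = 0.0000 and ⟨x²⟩ = 0.10870.
(Δx)² = 0.10870 − (0.0000)² = 0.10870.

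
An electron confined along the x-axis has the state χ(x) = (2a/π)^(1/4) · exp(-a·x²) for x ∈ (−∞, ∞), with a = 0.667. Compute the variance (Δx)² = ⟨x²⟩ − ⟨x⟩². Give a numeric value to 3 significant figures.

Compute ⟨x⟩ and ⟨x²⟩ separately, then (Δx)² = ⟨x²⟩ − ⟨x⟩².
Gaussian moments: ∫x^(2j)·e^(−2ax²) dx = (2j−1)!!/(4a)^j · √(π/(2a)), odd powers integrate to 0; here √(π/(2a)) = 1.5346.
⟨x⟩ = 0.0000 and ⟨x²⟩ = 0.37481.
(Δx)² = 0.37481 − (0.0000)² = 0.37481.

0.375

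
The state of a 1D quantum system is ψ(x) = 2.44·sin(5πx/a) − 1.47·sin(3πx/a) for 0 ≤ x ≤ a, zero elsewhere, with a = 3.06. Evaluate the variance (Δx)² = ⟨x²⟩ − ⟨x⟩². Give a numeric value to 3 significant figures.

Compute ⟨x⟩ and ⟨x²⟩ separately, then (Δx)² = ⟨x²⟩ − ⟨x⟩².
On 0 ≤ x ≤ a (j ≠ l): ∫sin²(jπx/a) dx = a/2, ∫sin(jπx/a)·sin(lπx/a) dx = 0; diagonal moments ∫x·sin²(jπx/a) dx = a²/4, ∫x²·sin²(jπx/a) dx = a³·(1/6 − 1/(4j²π²)); cross terms ∫x·sin(jπx/a)·sin(lπx/a) dx = 0 for j + l even and −4jla²/(π²(j² − l²)²) for j + l odd, ∫x²·sin(jπx/a)·sin(lπx/a) dx = (−1)^(j+l)·4jla³/(π²(j² − l²)²); higher powers the same way via product-to-sum and parts.
Normalization: ∫|ψ|² dx = 12.415.
⟨x⟩ = 1.5300 and ⟨x²⟩ = 2.7001.
(Δx)² = 2.7001 − (1.5300)² = 0.35919.

0.359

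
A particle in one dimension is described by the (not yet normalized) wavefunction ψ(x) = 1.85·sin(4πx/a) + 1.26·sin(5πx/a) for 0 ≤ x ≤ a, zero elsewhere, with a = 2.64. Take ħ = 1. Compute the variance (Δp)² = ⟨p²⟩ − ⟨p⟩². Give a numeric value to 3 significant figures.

Compute ⟨p⟩ and ⟨p²⟩ separately; (Δp)² = ⟨p²⟩ − ⟨p⟩².
d²/dx² sin(jπx/a) = −(jπ/a)²·sin(jπx/a); on 0 ≤ x ≤ a, ∫sin²(jπx/a) dx = a/2 and ∫sin(jπx/a)·sin(lπx/a) dx = 0 for j ≠ l, so only diagonal terms survive in ∫|ψ|² and ∫ψ·ψ″; ∫ψ·ψ′ dx = [ψ²/2] between the walls = 0.
Normalization: ∫|ψ|² dx = 6.6133.
⟨p⟩ = 0.0000 and ⟨p²⟩ = 26.696.
(Δp)² = 26.696 − (0.0000)² = 26.696.

26.7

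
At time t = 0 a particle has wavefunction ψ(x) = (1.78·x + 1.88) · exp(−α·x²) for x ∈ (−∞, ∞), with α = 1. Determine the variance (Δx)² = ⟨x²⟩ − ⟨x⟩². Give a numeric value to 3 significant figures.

0.192

Compute ⟨x⟩ and ⟨x²⟩ separately, then (Δx)² = ⟨x²⟩ − ⟨x⟩².
Expand each integrand as polynomial × e^(−2αx²) and use ∫x^(2j)·e^(−2αx²) dx = (2j−1)!!/(4α)^j · √(π/(2α)), odd powers → 0; here √(π/(2α)) = 1.2533.
Normalization: ∫|ψ|² dx = 5.4225.
⟨x⟩ = 0.38673 and ⟨x²⟩ = 0.34154.
(Δx)² = 0.34154 − (0.38673)² = 0.19198.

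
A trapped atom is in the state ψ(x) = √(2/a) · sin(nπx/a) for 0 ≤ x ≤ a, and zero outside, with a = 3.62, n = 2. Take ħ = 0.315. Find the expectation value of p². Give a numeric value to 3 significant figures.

p² ψ = −ħ² d²ψ/dx²; ⟨p²⟩ = −ħ² ∫ ψ*·ψ'' dx.
d/dx sin(nπx/a) = (nπ/a)·cos(nπx/a) and d²/dx² sin(nπx/a) = −(nπ/a)²·sin(nπx/a); on 0 ≤ x ≤ a, ∫sin²(nπx/a) dx = a/2 and ∫sin(nπx/a)·cos(nπx/a) dx = 0.
⟨p²⟩ = 0.29893.

0.299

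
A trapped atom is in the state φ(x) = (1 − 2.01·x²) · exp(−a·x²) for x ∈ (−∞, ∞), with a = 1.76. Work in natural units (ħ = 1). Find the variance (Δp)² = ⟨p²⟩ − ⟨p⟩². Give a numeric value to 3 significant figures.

5.60

Compute ⟨p⟩ and ⟨p²⟩ separately; (Δp)² = ⟨p²⟩ − ⟨p⟩².
Expand each integrand as polynomial × e^(−2ax²) and use ∫x^(2j)·e^(−2ax²) dx = (2j−1)!!/(4a)^j · √(π/(2a)), odd powers → 0; here √(π/(2a)) = 0.94472. Differentiate with the product rule, d/dx e^(−ax²) = −2ax·e^(−ax²).
Normalization: ∫|φ|² dx = 0.63630.
⟨p⟩ = 0.0000 and ⟨p²⟩ = 5.5963.
(Δp)² = 5.5963 − (0.0000)² = 5.5963.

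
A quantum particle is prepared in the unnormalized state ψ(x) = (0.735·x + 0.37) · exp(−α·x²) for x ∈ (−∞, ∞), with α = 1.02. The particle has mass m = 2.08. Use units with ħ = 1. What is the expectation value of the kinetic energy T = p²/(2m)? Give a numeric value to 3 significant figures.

0.486

T = −(ħ²/2m) d²/dx², so ⟨T⟩ = −(ħ²/2m) ∫ ψ*·ψ'' dx / ∫|ψ|² dx; with m = 2.08.
Expand each integrand as polynomial × e^(−2αx²) and use ∫x^(2j)·e^(−2αx²) dx = (2j−1)!!/(4α)^j · √(π/(2α)), odd powers → 0; here √(π/(2α)) = 1.2410. Differentiate with the product rule, d/dx e^(−αx²) = −2αx·e^(−αx²).
State is unnormalized: ∫|ψ|² dx = 0.33420, and ∫ψ*·(−ħ²/2m · ψ'') dx = 0.16252, so ⟨T⟩ = 0.16252 / 0.33420.
⟨T⟩ = 0.48629.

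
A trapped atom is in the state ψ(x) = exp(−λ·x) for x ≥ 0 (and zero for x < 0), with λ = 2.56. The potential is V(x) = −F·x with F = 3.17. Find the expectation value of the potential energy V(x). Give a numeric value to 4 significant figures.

-0.6191

⟨V⟩ = ∫ V(x)·|ψ|² dx / ∫|ψ|² dx.
Every integrand reduces to terms xʲ·e^(−2λx) on [0, ∞); use ∫₀^∞ xʲ·e^(−2λx) dx = j!/(2λ)^(j+1).
State is unnormalized: ∫|ψ|² dx = 0.19531, and ∫ψ*·V(x)·ψ dx = -0.12093, so ⟨V⟩ = -0.12093 / 0.19531.
⟨V⟩ = -0.61914.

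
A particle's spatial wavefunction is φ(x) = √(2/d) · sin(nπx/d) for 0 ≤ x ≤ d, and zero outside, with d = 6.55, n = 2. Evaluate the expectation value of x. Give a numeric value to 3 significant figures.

3.28

⟨x⟩ = ∫ x·|φ|² dx (integrals over the domain).
With sin²θ = (1 − cos2θ)/2 on 0 ≤ x ≤ d: ∫sin²(nπx/d) dx = d/2, ∫x·sin²(nπx/d) dx = d²/4, ∫x²·sin²(nπx/d) dx = d³·(1/6 − 1/(4n²π²)); higher powers xᵏ the same way, integrating xᵏ·cos(2nπx/d) by parts.
⟨x⟩ = 3.2750.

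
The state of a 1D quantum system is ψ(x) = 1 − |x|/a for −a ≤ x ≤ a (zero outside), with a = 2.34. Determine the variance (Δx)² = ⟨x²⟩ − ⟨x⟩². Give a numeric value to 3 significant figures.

0.548

Compute ⟨x⟩ and ⟨x²⟩ separately, then (Δx)² = ⟨x²⟩ − ⟨x⟩².
ψ is even, so ∫ over [−a, a] = 2∫₀ᵃ with ψ = 1 − x/a there: ∫₀ᵃ (1 − x/a)² dx = a/3, ∫₀ᵃ x²(1 − x/a)² dx = a³/30, ∫₀ᵃ x⁴(1 − x/a)² dx = a⁵/105.
Normalization: ∫|ψ|² dx = 1.5600.
⟨x⟩ = 0.0000 and ⟨x²⟩ = 0.54756.
(Δx)² = 0.54756 − (0.0000)² = 0.54756.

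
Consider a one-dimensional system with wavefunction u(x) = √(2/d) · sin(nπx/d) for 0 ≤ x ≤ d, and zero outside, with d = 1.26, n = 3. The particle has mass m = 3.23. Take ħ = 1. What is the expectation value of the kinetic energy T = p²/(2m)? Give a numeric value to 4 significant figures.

T = −(ħ²/2m) d²/dx², so ⟨T⟩ = −(ħ²/2m) ∫ u*·u'' dx; with m = 3.23.
d/dx sin(nπx/d) = (nπ/d)·cos(nπx/d) and d²/dx² sin(nπx/d) = −(nπ/d)²·sin(nπx/d); on 0 ≤ x ≤ d, ∫sin²(nπx/d) dx = d/2 and ∫sin(nπx/d)·cos(nπx/d) dx = 0.
⟨T⟩ = 8.6610.

8.661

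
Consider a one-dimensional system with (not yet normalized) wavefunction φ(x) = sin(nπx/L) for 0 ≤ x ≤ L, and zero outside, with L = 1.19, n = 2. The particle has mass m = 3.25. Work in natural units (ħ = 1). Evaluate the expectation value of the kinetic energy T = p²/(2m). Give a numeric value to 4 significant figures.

T = −(ħ²/2m) d²/dx², so ⟨T⟩ = −(ħ²/2m) ∫ φ*·φ'' dx / ∫|φ|² dx; with m = 3.25.
d/dx sin(nπx/L) = (nπ/L)·cos(nπx/L) and d²/dx² sin(nπx/L) = −(nπ/L)²·sin(nπx/L); on 0 ≤ x ≤ L, ∫sin²(nπx/L) dx = L/2 and ∫sin(nπx/L)·cos(nπx/L) dx = 0.
State is unnormalized: ∫|φ|² dx = 0.59500, and ∫φ*·(−ħ²/2m · φ'') dx = 2.5519, so ⟨T⟩ = 2.5519 / 0.59500.
⟨T⟩ = 4.2890.

4.289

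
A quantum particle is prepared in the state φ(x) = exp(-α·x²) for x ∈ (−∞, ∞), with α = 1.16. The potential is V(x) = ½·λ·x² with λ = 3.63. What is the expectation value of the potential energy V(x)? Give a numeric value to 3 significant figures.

⟨V⟩ = ∫ V(x)·|φ|² dx / ∫|φ|² dx.
Gaussian moments: ∫x^(2j)·e^(−2αx²) dx = (2j−1)!!/(4α)^j · √(π/(2α)), odd powers integrate to 0; here √(π/(2α)) = 1.1637.
State is unnormalized: ∫|φ|² dx = 1.1637, and ∫φ*·V(x)·φ dx = 0.45519, so ⟨V⟩ = 0.45519 / 1.1637.
⟨V⟩ = 0.39116.

0.391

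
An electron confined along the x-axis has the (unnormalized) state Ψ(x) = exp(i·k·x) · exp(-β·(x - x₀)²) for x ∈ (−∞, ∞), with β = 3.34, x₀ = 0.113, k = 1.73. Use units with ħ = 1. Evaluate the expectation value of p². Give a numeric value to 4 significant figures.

p² Ψ = −ħ² d²Ψ/dx²; ⟨p²⟩ = −ħ² ∫ Ψ*·Ψ'' dx / ∫|Ψ|² dx.
Gaussian moments (u = x − x₀): ∫u^(2j)·e^(−2βu²) du = (2j−1)!!/(4β)^j · √(π/(2β)), odd powers integrate to 0; here √(π/(2β)) = 0.68578. Derivatives: Ψ′ = (ik − 2βu)·Ψ, Ψ″ = ((ik − 2βu)² − 2β)·Ψ; the odd-in-u pieces drop out.
State is unnormalized: ∫|Ψ|² dx = 0.68578, and ∫Ψ*·(−ħ² Ψ'') dx = 4.3430, so ⟨p²⟩ = 4.3430 / 0.68578.
⟨p²⟩ = 6.3329.

6.333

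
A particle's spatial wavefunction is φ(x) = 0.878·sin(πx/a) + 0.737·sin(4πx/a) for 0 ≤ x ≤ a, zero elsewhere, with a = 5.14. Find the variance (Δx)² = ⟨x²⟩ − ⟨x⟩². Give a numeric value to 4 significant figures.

Compute ⟨x⟩ and ⟨x²⟩ separately, then (Δx)² = ⟨x²⟩ − ⟨x⟩².
On 0 ≤ x ≤ a (j ≠ l): ∫sin²(jπx/a) dx = a/2, ∫sin(jπx/a)·sin(lπx/a) dx = 0; diagonal moments ∫x·sin²(jπx/a) dx = a²/4, ∫x²·sin²(jπx/a) dx = a³·(1/6 − 1/(4j²π²)); cross terms ∫x·sin(jπx/a)·sin(lπx/a) dx = 0 for j + l even and −4jla²/(π²(j² − l²)²) for j + l odd, ∫x²·sin(jπx/a)·sin(lπx/a) dx = (−1)^(j+l)·4jla³/(π²(j² − l²)²); higher powers the same way via product-to-sum and parts.
Normalization: ∫|φ|² dx = 3.3771.
⟨x⟩ = 2.4971 and ⟨x²⟩ = 7.6118.
(Δx)² = 7.6118 − (2.4971)² = 1.3765.

1.377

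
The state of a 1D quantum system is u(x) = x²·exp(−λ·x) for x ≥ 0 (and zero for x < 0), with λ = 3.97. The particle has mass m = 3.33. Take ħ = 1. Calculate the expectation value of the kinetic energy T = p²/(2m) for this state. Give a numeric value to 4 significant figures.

T = −(ħ²/2m) d²/dx², so ⟨T⟩ = −(ħ²/2m) ∫ u*·u'' dx / ∫|u|² dx; with m = 3.33.
Differentiate x²·exp(−λ·x) with the product rule; every integrand then reduces to terms xʲ·e^(−2λx) on [0, ∞), with ∫₀^∞ xʲ·e^(−2λx) dx = j!/(2λ)^(j+1).
State is unnormalized: ∫|u|² dx = 0.00076052, and ∫u*·(−ħ²/2m · u'') dx = 0.00059992, so ⟨T⟩ = 0.00059992 / 0.00076052.
⟨T⟩ = 0.78883.

0.7888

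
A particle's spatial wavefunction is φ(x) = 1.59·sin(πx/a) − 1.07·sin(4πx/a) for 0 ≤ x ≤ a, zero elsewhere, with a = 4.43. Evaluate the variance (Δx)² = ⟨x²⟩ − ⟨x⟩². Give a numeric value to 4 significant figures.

0.9282

Compute ⟨x⟩ and ⟨x²⟩ separately, then (Δx)² = ⟨x²⟩ − ⟨x⟩².
On 0 ≤ x ≤ a (j ≠ l): ∫sin²(jπx/a) dx = a/2, ∫sin(jπx/a)·sin(lπx/a) dx = 0; diagonal moments ∫x·sin²(jπx/a) dx = a²/4, ∫x²·sin²(jπx/a) dx = a³·(1/6 − 1/(4j²π²)); cross terms ∫x·sin(jπx/a)·sin(lπx/a) dx = 0 for j + l even and −4jla²/(π²(j² − l²)²) for j + l odd, ∫x²·sin(jπx/a)·sin(lπx/a) dx = (−1)^(j+l)·4jla³/(π²(j² − l²)²); higher powers the same way via product-to-sum and parts.
Normalization: ∫|φ|² dx = 8.1357.
⟨x⟩ = 2.2741 and ⟨x²⟩ = 6.0999.
(Δx)² = 6.0999 − (2.2741)² = 0.92824.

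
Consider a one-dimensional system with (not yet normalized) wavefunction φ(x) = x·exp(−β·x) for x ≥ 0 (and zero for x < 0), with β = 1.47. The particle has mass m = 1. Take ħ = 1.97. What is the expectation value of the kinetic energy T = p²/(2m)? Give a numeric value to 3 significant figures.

4.19

T = −(ħ²/2m) d²/dx², so ⟨T⟩ = −(ħ²/2m) ∫ φ*·φ'' dx / ∫|φ|² dx; with m = 1.
Differentiate x·exp(−β·x) with the product rule; every integrand then reduces to terms xʲ·e^(−2βx) on [0, ∞), with ∫₀^∞ xʲ·e^(−2βx) dx = j!/(2β)^(j+1).
State is unnormalized: ∫|φ|² dx = 0.078702, and ∫φ*·(−ħ²/2m · φ'') dx = 0.33001, so ⟨T⟩ = 0.33001 / 0.078702.
⟨T⟩ = 4.1931.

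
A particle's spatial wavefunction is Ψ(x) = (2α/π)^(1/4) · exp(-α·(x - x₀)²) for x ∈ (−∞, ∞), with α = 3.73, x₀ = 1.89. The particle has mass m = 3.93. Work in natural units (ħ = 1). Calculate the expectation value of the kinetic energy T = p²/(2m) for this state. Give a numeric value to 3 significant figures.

T = −(ħ²/2m) d²/dx², so ⟨T⟩ = −(ħ²/2m) ∫ Ψ*·Ψ'' dx; with m = 3.93.
Gaussian moments (u = x − x₀): ∫u^(2j)·e^(−2αu²) du = (2j−1)!!/(4α)^j · √(π/(2α)), odd powers integrate to 0; here √(π/(2α)) = 0.64894. Derivatives: d/dx e^(−αu²) = −2αu·e^(−αu²), d²/dx² e^(−αu²) = (4α²u² − 2α)·e^(−αu²).
⟨T⟩ = 0.47455.

0.475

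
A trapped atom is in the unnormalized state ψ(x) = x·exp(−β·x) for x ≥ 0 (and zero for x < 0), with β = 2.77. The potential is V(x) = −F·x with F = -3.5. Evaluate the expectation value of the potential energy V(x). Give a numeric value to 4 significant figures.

1.895

⟨V⟩ = ∫ V(x)·|ψ|² dx / ∫|ψ|² dx.
Every integrand reduces to terms xʲ·e^(−2βx) on [0, ∞); use ∫₀^∞ xʲ·e^(−2βx) dx = j!/(2β)^(j+1).
State is unnormalized: ∫|ψ|² dx = 0.011763, and ∫ψ*·V(x)·ψ dx = 0.022294, so ⟨V⟩ = 0.022294 / 0.011763.
⟨V⟩ = 1.8953.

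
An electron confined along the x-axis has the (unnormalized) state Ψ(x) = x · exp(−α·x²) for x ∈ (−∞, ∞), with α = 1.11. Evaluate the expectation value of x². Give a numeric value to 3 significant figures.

⟨x²⟩ = ∫ x²·|Ψ|² dx / ∫|Ψ|² dx (integrals over the domain).
Expand each integrand as polynomial × e^(−2αx²) and use ∫x^(2j)·e^(−2αx²) dx = (2j−1)!!/(4α)^j · √(π/(2α)), odd powers → 0; here √(π/(2α)) = 1.1896.
State is unnormalized: ∫|Ψ|² dx = 0.26793, and ∫Ψ*·x²·Ψ dx = 0.18103, so ⟨x²⟩ = 0.18103 / 0.26793.
⟨x²⟩ = 0.67568.

0.676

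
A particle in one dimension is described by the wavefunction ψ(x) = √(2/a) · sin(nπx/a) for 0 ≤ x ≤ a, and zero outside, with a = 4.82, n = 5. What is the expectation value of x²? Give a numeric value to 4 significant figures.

⟨x²⟩ = ∫ x²·|ψ|² dx (integrals over the domain).
With sin²θ = (1 − cos2θ)/2 on 0 ≤ x ≤ a: ∫sin²(nπx/a) dx = a/2, ∫x·sin²(nπx/a) dx = a²/4, ∫x²·sin²(nπx/a) dx = a³·(1/6 − 1/(4n²π²)); higher powers xᵏ the same way, integrating xᵏ·cos(2nπx/a) by parts.
⟨x²⟩ = 7.6971.

7.697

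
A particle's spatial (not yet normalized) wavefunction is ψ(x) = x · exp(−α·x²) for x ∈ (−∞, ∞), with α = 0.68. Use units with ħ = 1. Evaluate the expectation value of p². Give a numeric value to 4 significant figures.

2.040

p² ψ = −ħ² d²ψ/dx²; ⟨p²⟩ = −ħ² ∫ ψ*·ψ'' dx / ∫|ψ|² dx.
Expand each integrand as polynomial × e^(−2αx²) and use ∫x^(2j)·e^(−2αx²) dx = (2j−1)!!/(4α)^j · √(π/(2α)), odd powers → 0; here √(π/(2α)) = 1.5199. Differentiate with the product rule, d/dx e^(−αx²) = −2αx·e^(−αx²).
State is unnormalized: ∫|ψ|² dx = 0.55877, and ∫ψ*·(−ħ² ψ'') dx = 1.1399, so ⟨p²⟩ = 1.1399 / 0.55877.
⟨p²⟩ = 2.0400.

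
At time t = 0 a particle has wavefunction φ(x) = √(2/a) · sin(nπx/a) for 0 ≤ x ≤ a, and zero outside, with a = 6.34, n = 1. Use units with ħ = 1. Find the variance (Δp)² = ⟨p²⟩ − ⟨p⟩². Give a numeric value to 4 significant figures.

0.2455

Compute ⟨p⟩ and ⟨p²⟩ separately; (Δp)² = ⟨p²⟩ − ⟨p⟩².
d/dx sin(nπx/a) = (nπ/a)·cos(nπx/a) and d²/dx² sin(nπx/a) = −(nπ/a)²·sin(nπx/a); on 0 ≤ x ≤ a, ∫sin²(nπx/a) dx = a/2 and ∫sin(nπx/a)·cos(nπx/a) dx = 0.
⟨p⟩ = 0.0000 and ⟨p²⟩ = 0.24554.
(Δp)² = 0.24554 − (0.0000)² = 0.24554.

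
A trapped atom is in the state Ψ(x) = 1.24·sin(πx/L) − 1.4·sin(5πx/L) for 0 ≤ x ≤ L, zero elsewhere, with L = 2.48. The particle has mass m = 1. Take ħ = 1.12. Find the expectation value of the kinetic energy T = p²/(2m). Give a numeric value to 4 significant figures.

T = −(ħ²/2m) d²/dx², so ⟨T⟩ = −(ħ²/2m) ∫ Ψ*·Ψ'' dx / ∫|Ψ|² dx; with m = 1.
d²/dx² sin(jπx/L) = −(jπ/L)²·sin(jπx/L); on 0 ≤ x ≤ L, ∫sin²(jπx/L) dx = L/2 and ∫sin(jπx/L)·sin(lπx/L) dx = 0 for j ≠ l, so only diagonal terms survive in ∫|Ψ|² and ∫Ψ·Ψ″; ∫Ψ·Ψ′ dx = [Ψ²/2] between the walls = 0.
State is unnormalized: ∫|Ψ|² dx = 4.3370, and ∫Ψ*·(−ħ²/2m · Ψ'') dx = 63.072, so ⟨T⟩ = 63.072 / 4.3370.
⟨T⟩ = 14.543.

14.54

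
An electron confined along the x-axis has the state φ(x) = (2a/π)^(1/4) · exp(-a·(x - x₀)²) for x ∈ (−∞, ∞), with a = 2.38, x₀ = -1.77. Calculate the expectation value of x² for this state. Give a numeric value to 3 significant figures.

3.24

⟨x²⟩ = ∫ x²·|φ|² dx (integrals over the domain).
Gaussian moments (u = x − x₀): ∫u^(2j)·e^(−2au²) du = (2j−1)!!/(4a)^j · √(π/(2a)), odd powers integrate to 0; here √(π/(2a)) = 0.81240.
⟨x²⟩ = 3.2379.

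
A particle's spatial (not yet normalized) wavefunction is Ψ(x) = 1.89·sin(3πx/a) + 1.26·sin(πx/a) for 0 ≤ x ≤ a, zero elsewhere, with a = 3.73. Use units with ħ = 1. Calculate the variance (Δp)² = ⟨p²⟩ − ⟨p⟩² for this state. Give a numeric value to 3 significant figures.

4.64

Compute ⟨p⟩ and ⟨p²⟩ separately; (Δp)² = ⟨p²⟩ − ⟨p⟩².
d²/dx² sin(jπx/a) = −(jπ/a)²·sin(jπx/a); on 0 ≤ x ≤ a, ∫sin²(jπx/a) dx = a/2 and ∫sin(jπx/a)·sin(lπx/a) dx = 0 for j ≠ l, so only diagonal terms survive in ∫|Ψ|² and ∫Ψ·Ψ″; ∫Ψ·Ψ′ dx = [Ψ²/2] between the walls = 0.
Normalization: ∫|Ψ|² dx = 9.6228.
⟨p⟩ = 0.0000 and ⟨p²⟩ = 4.6383.
(Δp)² = 4.6383 − (0.0000)² = 4.6383.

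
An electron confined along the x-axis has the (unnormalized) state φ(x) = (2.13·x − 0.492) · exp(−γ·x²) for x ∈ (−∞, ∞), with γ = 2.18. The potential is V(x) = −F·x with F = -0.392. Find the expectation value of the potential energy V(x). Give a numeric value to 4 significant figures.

⟨V⟩ = ∫ V(x)·|φ|² dx / ∫|φ|² dx.
Expand each integrand as polynomial × e^(−2γx²) and use ∫x^(2j)·e^(−2γx²) dx = (2j−1)!!/(4γ)^j · √(π/(2γ)), odd powers → 0; here √(π/(2γ)) = 0.84885.
State is unnormalized: ∫|φ|² dx = 0.64712, and ∫φ*·V(x)·φ dx = -0.079979, so ⟨V⟩ = -0.079979 / 0.64712.
⟨V⟩ = -0.12359.

-0.1236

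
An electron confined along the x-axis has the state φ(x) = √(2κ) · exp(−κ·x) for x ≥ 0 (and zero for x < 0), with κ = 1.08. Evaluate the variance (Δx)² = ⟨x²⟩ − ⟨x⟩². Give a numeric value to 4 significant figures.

Compute ⟨x⟩ and ⟨x²⟩ separately, then (Δx)² = ⟨x²⟩ − ⟨x⟩².
Every integrand reduces to terms xʲ·e^(−2κx) on [0, ∞); use ∫₀^∞ xʲ·e^(−2κx) dx = j!/(2κ)^(j+1).
⟨x⟩ = 0.46296 and ⟨x²⟩ = 0.42867.
(Δx)² = 0.42867 − (0.46296)² = 0.21433.

0.2143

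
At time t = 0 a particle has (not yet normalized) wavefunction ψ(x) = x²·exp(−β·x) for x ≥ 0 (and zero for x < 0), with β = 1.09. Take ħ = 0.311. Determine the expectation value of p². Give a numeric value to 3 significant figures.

0.0383

p² ψ = −ħ² d²ψ/dx²; ⟨p²⟩ = −ħ² ∫ ψ*·ψ'' dx / ∫|ψ|² dx.
Differentiate x²·exp(−β·x) with the product rule; every integrand then reduces to terms xʲ·e^(−2βx) on [0, ∞), with ∫₀^∞ xʲ·e^(−2βx) dx = j!/(2β)^(j+1).
State is unnormalized: ∫|ψ|² dx = 0.48745, and ∫ψ*·(−ħ² ψ'') dx = 0.018672, so ⟨p²⟩ = 0.018672 / 0.48745.
⟨p²⟩ = 0.038305.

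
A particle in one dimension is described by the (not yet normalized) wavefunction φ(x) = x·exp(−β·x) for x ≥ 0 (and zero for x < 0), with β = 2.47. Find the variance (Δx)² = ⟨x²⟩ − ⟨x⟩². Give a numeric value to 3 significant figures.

0.123

Compute ⟨x⟩ and ⟨x²⟩ separately, then (Δx)² = ⟨x²⟩ − ⟨x⟩².
Every integrand reduces to terms xʲ·e^(−2βx) on [0, ∞); use ∫₀^∞ xʲ·e^(−2βx) dx = j!/(2β)^(j+1).
Normalization: ∫|φ|² dx = 0.016590.
⟨x⟩ = 0.60729 and ⟨x²⟩ = 0.49173.
(Δx)² = 0.49173 − (0.60729)² = 0.12293.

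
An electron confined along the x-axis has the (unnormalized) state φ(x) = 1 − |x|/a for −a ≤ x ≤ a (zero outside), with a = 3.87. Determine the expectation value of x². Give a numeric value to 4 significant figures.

⟨x²⟩ = ∫ x²·|φ|² dx / ∫|φ|² dx (integrals over the domain).
φ is even, so ∫ over [−a, a] = 2∫₀ᵃ with φ = 1 − x/a there: ∫₀ᵃ (1 − x/a)² dx = a/3, ∫₀ᵃ x²(1 − x/a)² dx = a³/30, ∫₀ᵃ x⁴(1 − x/a)² dx = a⁵/105.
State is unnormalized: ∫|φ|² dx = 2.5800, and ∫φ*·x²·φ dx = 3.8640, so ⟨x²⟩ = 3.8640 / 2.5800.
⟨x²⟩ = 1.4977.

1.498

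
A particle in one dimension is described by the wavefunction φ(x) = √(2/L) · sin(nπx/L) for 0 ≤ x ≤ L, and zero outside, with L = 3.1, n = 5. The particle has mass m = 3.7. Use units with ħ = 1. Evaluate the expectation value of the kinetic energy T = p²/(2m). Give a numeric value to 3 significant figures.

T = −(ħ²/2m) d²/dx², so ⟨T⟩ = −(ħ²/2m) ∫ φ*·φ'' dx; with m = 3.7.
d/dx sin(nπx/L) = (nπ/L)·cos(nπx/L) and d²/dx² sin(nπx/L) = −(nπ/L)²·sin(nπx/L); on 0 ≤ x ≤ L, ∫sin²(nπx/L) dx = L/2 and ∫sin(nπx/L)·cos(nπx/L) dx = 0.
⟨T⟩ = 3.4696.

3.47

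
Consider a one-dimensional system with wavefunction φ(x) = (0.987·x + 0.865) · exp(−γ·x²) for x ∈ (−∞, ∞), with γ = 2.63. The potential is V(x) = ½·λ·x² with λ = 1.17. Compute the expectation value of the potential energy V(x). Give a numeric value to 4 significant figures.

0.06786

⟨V⟩ = ∫ V(x)·|φ|² dx / ∫|φ|² dx.
Expand each integrand as polynomial × e^(−2γx²) and use ∫x^(2j)·e^(−2γx²) dx = (2j−1)!!/(4γ)^j · √(π/(2γ)), odd powers → 0; here √(π/(2γ)) = 0.77283.
State is unnormalized: ∫|φ|² dx = 0.64981, and ∫φ*·V(x)·φ dx = 0.044094, so ⟨V⟩ = 0.044094 / 0.64981.
⟨V⟩ = 0.067857.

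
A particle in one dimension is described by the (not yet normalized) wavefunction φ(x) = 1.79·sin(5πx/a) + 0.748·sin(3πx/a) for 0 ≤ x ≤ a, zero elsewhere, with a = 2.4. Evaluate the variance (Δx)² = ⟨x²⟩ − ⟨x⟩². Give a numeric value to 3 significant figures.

Compute ⟨x⟩ and ⟨x²⟩ separately, then (Δx)² = ⟨x²⟩ − ⟨x⟩².
On 0 ≤ x ≤ a (j ≠ l): ∫sin²(jπx/a) dx = a/2, ∫sin(jπx/a)·sin(lπx/a) dx = 0; diagonal moments ∫x·sin²(jπx/a) dx = a²/4, ∫x²·sin²(jπx/a) dx = a³·(1/6 − 1/(4j²π²)); cross terms ∫x·sin(jπx/a)·sin(lπx/a) dx = 0 for j + l even and −4jla²/(π²(j² − l²)²) for j + l odd, ∫x²·sin(jπx/a)·sin(lπx/a) dx = (−1)^(j+l)·4jla³/(π²(j² − l²)²); higher powers the same way via product-to-sum and parts.
Normalization: ∫|φ|² dx = 4.5163.
⟨x⟩ = 1.2000 and ⟨x²⟩ = 2.0999.
(Δx)² = 2.0999 − (1.2000)² = 0.65989.

0.660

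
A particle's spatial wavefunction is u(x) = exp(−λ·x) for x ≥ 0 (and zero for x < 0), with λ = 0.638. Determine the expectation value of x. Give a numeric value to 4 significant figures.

0.7837

⟨x⟩ = ∫ x·|u|² dx / ∫|u|² dx (integrals over the domain).
Every integrand reduces to terms xʲ·e^(−2λx) on [0, ∞); use ∫₀^∞ xʲ·e^(−2λx) dx = j!/(2λ)^(j+1).
State is unnormalized: ∫|u|² dx = 0.78370, and ∫u*·x·u dx = 0.61418, so ⟨x⟩ = 0.61418 / 0.78370.
⟨x⟩ = 0.78370.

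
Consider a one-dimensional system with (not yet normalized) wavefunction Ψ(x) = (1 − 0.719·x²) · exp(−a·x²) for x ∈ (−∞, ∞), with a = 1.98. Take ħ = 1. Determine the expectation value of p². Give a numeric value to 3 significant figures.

p² Ψ = −ħ² d²Ψ/dx²; ⟨p²⟩ = −ħ² ∫ Ψ*·Ψ'' dx / ∫|Ψ|² dx.
Expand each integrand as polynomial × e^(−2ax²) and use ∫x^(2j)·e^(−2ax²) dx = (2j−1)!!/(4a)^j · √(π/(2a)), odd powers → 0; here √(π/(2a)) = 0.89069. Differentiate with the product rule, d/dx e^(−ax²) = −2ax·e^(−ax²).
State is unnormalized: ∫|Ψ|² dx = 0.75099, and ∫Ψ*·(−ħ² Ψ'') dx = 2.1855, so ⟨p²⟩ = 2.1855 / 0.75099.
⟨p²⟩ = 2.9102.

2.91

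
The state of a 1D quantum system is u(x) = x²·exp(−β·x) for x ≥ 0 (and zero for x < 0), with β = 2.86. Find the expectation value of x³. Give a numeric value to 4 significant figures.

⟨x³⟩ = ∫ x³·|u|² dx / ∫|u|² dx (integrals over the domain).
Every integrand reduces to terms xʲ·e^(−2βx) on [0, ∞); use ∫₀^∞ xʲ·e^(−2βx) dx = j!/(2β)^(j+1).
State is unnormalized: ∫|u|² dx = 0.0039195, and ∫u*·x³·u dx = 0.0043981, so ⟨x³⟩ = 0.0043981 / 0.0039195.
⟨x³⟩ = 1.1221.

1.122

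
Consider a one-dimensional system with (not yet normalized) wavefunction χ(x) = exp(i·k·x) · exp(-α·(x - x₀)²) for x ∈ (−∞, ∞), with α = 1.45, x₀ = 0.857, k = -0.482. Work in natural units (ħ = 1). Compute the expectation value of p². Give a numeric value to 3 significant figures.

p² χ = −ħ² d²χ/dx²; ⟨p²⟩ = −ħ² ∫ χ*·χ'' dx / ∫|χ|² dx.
Gaussian moments (u = x − x₀): ∫u^(2j)·e^(−2αu²) du = (2j−1)!!/(4α)^j · √(π/(2α)), odd powers integrate to 0; here √(π/(2α)) = 1.0408. Derivatives: χ′ = (ik − 2αu)·χ, χ″ = ((ik − 2αu)² − 2α)·χ; the odd-in-u pieces drop out.
State is unnormalized: ∫|χ|² dx = 1.0408, and ∫χ*·(−ħ² χ'') dx = 1.7510, so ⟨p²⟩ = 1.7510 / 1.0408.
⟨p²⟩ = 1.6823.

1.68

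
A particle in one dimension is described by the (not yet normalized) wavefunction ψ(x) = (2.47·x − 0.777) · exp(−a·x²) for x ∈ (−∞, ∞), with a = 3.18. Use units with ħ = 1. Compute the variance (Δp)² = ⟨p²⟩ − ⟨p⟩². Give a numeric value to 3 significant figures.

6.00

Compute ⟨p⟩ and ⟨p²⟩ separately; (Δp)² = ⟨p²⟩ − ⟨p⟩².
Expand each integrand as polynomial × e^(−2ax²) and use ∫x^(2j)·e^(−2ax²) dx = (2j−1)!!/(4a)^j · √(π/(2a)), odd powers → 0; here √(π/(2a)) = 0.70282. Differentiate with the product rule, d/dx e^(−ax²) = −2ax·e^(−ax²).
Normalization: ∫|ψ|² dx = 0.76141.
⟨p⟩ = 0.0000 and ⟨p²⟩ = 5.9957.
(Δp)² = 5.9957 − (0.0000)² = 5.9957.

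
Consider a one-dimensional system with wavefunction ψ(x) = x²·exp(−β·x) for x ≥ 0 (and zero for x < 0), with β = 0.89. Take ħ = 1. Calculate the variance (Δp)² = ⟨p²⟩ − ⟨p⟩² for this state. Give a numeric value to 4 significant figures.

Compute ⟨p⟩ and ⟨p²⟩ separately; (Δp)² = ⟨p²⟩ − ⟨p⟩².
Differentiate x²·exp(−β·x) with the product rule; every integrand then reduces to terms xʲ·e^(−2βx) on [0, ∞), with ∫₀^∞ xʲ·e^(−2βx) dx = j!/(2β)^(j+1).
Normalization: ∫|ψ|² dx = 1.3431.
⟨p⟩ = 0.0000 and ⟨p²⟩ = 0.26403.
(Δp)² = 0.26403 − (0.0000)² = 0.26403.

0.2640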